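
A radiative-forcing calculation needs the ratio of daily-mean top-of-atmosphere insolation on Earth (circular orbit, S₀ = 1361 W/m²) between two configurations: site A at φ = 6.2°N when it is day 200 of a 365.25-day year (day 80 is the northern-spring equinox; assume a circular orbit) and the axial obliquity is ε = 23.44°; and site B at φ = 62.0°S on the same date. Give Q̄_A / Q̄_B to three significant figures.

— Configuration A (φ=+6.2°):
Solar longitude: λ_s = 360° × (200 − 80)/365.25 = 118.275°.
sin δ = sin 23.44° × sin 118.275° = 0.35033, so δ = +20.507°.
cos H₀ = −tan(+6.2°) tan(+20.507°) = -0.0406, H₀ = 1.6114 rad.
Bracket: H₀ sin φ sin δ + cos φ cos δ sin H₀ = 1.6114×0.10800×0.35033 + 0.99415×0.93663×0.99917 = 0.060968 + 0.930378 = 0.991346.
Q̄ = (S₀/π) × [bracket] = (1361/π) × 0.991346 = 429.47 W/m².
— Configuration B (φ=-62.0°):
cos H₀ = −tan(-62.0°) tan(+20.507°) = 0.7034, H₀ = 0.7906 rad.
Bracket: H₀ sin φ sin δ + cos φ cos δ sin H₀ = 0.7906×-0.88295×0.35033 + 0.46947×0.93663×0.71075 = -0.244551 + 0.312531 = 0.067980.
Q̄ = (S₀/π) × [bracket] = (1361/π) × 0.067980 = 29.450 W/m².
Ratio Q̄_A / Q̄_B = 429.47 / 29.450 = 14.58.

Q̄_A / Q̄_B ≈ 14.6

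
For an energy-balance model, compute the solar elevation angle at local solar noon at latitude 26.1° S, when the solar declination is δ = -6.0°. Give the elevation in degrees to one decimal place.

69.9°

At local noon the hour angle is zero, so the zenith angle equals |φ − δ| = |-26.1° − (-6.000°)| = 20.100°.
Elevation = 90° − 20.100° = 69.9°.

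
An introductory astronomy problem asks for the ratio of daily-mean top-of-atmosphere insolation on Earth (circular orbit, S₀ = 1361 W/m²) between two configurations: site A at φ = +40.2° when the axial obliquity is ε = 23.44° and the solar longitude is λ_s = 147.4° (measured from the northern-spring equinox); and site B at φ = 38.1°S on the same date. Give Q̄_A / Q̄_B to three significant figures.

Q̄_A / Q̄_B ≈ 1.71

— Configuration A (φ=+40.2°):
Solar declination: sin δ = sin ε · sin λ_s = sin 23.44° × sin 147.4° = 0.21432, so δ = +12.375°.
cos H₀ = −tan(+40.2°) tan(+12.375°) = -0.1854, H₀ = 1.7573 rad.
Bracket: H₀ sin φ sin δ + cos φ cos δ sin H₀ = 1.7573×0.64546×0.21432 + 0.76380×0.97676×0.98266 = 0.243096 + 0.733113 = 0.976209.
Q̄ = (S₀/π) × [bracket] = (1361/π) × 0.976209 = 422.91 W/m².
— Configuration B (φ=-38.1°):
cos H₀ = −tan(-38.1°) tan(+12.375°) = 0.1720, H₀ = 1.3979 rad.
Bracket: H₀ sin φ sin δ + cos φ cos δ sin H₀ = 1.3979×-0.61704×0.21432 + 0.78694×0.97676×0.98509 = -0.184864 + 0.757191 = 0.572327.
Q̄ = (S₀/π) × [bracket] = (1361/π) × 0.572327 = 247.94 W/m².
Ratio Q̄_A / Q̄_B = 422.91 / 247.94 = 1.706.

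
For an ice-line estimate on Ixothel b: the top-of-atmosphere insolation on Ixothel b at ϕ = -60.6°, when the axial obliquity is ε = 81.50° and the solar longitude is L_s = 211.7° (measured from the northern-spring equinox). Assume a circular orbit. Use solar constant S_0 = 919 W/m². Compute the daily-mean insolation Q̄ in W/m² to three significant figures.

Q̄ ≈ 416 W/m²

Solar declination: sin δ = sin ε · sin L_s = sin 81.50° × sin 211.7° = -0.51970, so δ = -31.312°.
cos h₀ = −tan(-60.6°) tan(-31.312°) = -1.0796 ≤ −1 ⇒ polar day, h₀ = π.
Bracket: h₀ sin ϕ sin δ + cos ϕ cos δ sin h₀ = 3.1416×-0.87121×-0.51970 + 0.49090×0.85435×0.00000 = 1.422415 + 0.000000 = 1.422415.
Q̄ = (S_0/π) × [bracket] = (919/π) × 1.422415 = 416.1 W/m².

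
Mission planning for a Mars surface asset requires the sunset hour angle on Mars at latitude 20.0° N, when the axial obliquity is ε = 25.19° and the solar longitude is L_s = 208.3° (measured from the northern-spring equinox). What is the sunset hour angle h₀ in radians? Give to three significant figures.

Solar declination: sin δ = sin ε · sin L_s = sin 25.19° × sin 208.3° = -0.20178, so δ = -11.641°.
cos h₀ = −tan ϕ · tan δ = −tan(+20.0°) × tan(-11.641°) = 0.0750, so h₀ = 1.4957 rad = 85.70°.

h₀ = 1.50 rad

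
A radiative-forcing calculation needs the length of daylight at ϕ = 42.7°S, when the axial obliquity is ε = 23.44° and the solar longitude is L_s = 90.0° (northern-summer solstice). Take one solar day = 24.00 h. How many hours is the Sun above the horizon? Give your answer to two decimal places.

Solar declination: sin δ = sin ε · sin L_s = sin 23.44° × sin 90.0° = 0.39779, so δ = +23.440°.
cos h₀ = −tan ϕ · tan δ = −tan(-42.7°) × tan(+23.440°) = 0.4001, so h₀ = 1.1592 rad = 66.42°.
Daylight = 2h₀/(2π) × 24.00 h = (1.1592/π) × 24.00 = 8.86 h.

8.86 h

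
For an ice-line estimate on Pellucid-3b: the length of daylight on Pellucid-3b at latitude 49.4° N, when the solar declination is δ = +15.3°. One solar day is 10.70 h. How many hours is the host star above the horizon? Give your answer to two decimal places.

6.46 h

cos H₀ = −tan φ · tan δ = −tan(+49.4°) × tan(+15.300°) = -0.3192, so H₀ = 1.8957 rad = 108.61°.
Daylight = 2H₀/(2π) × 10.70 h = (1.8957/π) × 10.70 = 6.46 h.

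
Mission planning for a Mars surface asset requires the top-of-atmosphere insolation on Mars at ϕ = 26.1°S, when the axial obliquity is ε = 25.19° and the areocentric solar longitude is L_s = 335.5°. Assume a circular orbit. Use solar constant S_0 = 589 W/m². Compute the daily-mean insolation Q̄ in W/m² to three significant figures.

sin δ = sin 25.19° × sin 335.5° = -0.17650, so δ = -10.166°.
cos h₀ = −tan(-26.1°) tan(-10.166°) = -0.0878, h₀ = 1.6588 rad.
Bracket: h₀ sin ϕ sin δ + cos ϕ cos δ sin h₀ = 1.6588×-0.43994×-0.17650 + 0.89803×0.98430×0.99613 = 0.128805 + 0.880510 = 1.009315.
Q̄ = (S_0/π) × [bracket] = (589/π) × 1.009315 = 189.2 W/m².

Q̄ ≈ 189 W/m²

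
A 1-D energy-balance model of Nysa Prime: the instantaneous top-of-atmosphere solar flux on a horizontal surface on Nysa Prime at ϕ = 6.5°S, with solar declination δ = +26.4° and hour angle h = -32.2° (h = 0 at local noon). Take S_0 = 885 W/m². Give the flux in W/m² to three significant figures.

cos θ_z = sin ϕ sin δ + cos ϕ cos δ cos h = -0.050334 + 0.753073 = 0.702739.
Flux = S_0 · cos θ_z = 885 × 0.702739 = 621.9 W/m².

622 W/m²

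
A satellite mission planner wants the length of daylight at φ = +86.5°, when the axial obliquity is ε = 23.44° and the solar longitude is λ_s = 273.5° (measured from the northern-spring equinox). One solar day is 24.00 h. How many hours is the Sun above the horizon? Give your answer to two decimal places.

0.00 h

Solar declination: sin δ = sin ε · sin λ_s = sin 23.44° × sin 273.5° = -0.39705, so δ = -23.394°.
cos H₀ = −tan φ · tan δ = 7.0731 ≥ 1, so the Sun never rises (polar night) and H₀ = 0.
Daylight = 2H₀/(2π) × 24.00 h = (0.0000/π) × 24.00 = 0.00 h.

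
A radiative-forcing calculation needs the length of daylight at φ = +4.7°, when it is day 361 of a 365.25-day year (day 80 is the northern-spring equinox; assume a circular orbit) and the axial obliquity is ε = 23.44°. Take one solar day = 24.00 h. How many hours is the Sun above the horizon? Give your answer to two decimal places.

11.73 h

Solar longitude: λ_s = 360° × (361 − 80)/365.25 = 276.961°.
sin δ = sin 23.44° × sin 276.961° = -0.39486, so δ = -23.257°.
cos H₀ = −tan φ · tan δ = −tan(+4.7°) × tan(-23.257°) = 0.0353, so H₀ = 1.5355 rad = 87.98°.
Daylight = 2H₀/(2π) × 24.00 h = (1.5355/π) × 24.00 = 11.73 h.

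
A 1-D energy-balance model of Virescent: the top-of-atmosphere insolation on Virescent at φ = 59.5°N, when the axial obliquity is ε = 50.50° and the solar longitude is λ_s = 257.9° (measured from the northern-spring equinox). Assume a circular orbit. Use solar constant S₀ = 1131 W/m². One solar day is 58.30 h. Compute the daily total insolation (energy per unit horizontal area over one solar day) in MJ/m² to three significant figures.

Solar declination: sin δ = sin ε · sin λ_s = sin 50.50° × sin 257.9° = -0.75448, so δ = -48.980°.
cos H₀ = −tan(+59.5°) tan(-48.980°) = 1.9516 ≥ 1 ⇒ polar night, H₀ = 0 and Q̄ = 0.
Daily total = Q̄ × 58.30 h × 3600 s/h = 0.00 MJ/m².

0.00 MJ/m²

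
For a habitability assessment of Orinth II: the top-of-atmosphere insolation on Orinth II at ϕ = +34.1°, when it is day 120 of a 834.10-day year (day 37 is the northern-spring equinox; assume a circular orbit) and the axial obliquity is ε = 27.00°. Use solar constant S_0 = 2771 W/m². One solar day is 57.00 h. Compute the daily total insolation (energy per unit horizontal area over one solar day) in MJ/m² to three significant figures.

189 MJ/m²

Solar longitude: L_s = 360° × (120 − 37)/834.10 = 35.823°.
sin δ = sin 27.00° × sin 35.823° = 0.26571, so δ = +15.409°.
cos h₀ = −tan(+34.1°) tan(+15.409°) = -0.1866, h₀ = 1.7585 rad.
Bracket: h₀ sin ϕ sin δ + cos ϕ cos δ sin h₀ = 1.7585×0.56064×0.26571 + 0.82806×0.96405×0.98243 = 0.261960 + 0.784265 = 1.046225.
Q̄ = (S_0/π) × [bracket] = (2771/π) × 1.046225 = 922.81 W/m².
Daily total = Q̄ × 57.00 h × 3600 s/h = 922.81 × 57.00 × 3600 / 10⁶ = 189.4 MJ/m².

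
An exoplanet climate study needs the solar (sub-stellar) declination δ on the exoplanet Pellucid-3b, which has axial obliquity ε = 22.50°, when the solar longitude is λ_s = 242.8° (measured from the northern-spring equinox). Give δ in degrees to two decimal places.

δ = -19.90°

sin δ = sin ε · sin λ_s = sin 22.50° × sin 242.8° = -0.340365.
δ = arcsin(-0.340365) = -19.90°.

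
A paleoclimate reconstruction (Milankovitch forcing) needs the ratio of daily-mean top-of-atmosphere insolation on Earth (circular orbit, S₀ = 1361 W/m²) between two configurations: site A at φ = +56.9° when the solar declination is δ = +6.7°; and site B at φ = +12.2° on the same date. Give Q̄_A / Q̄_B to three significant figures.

Q̄_A / Q̄_B ≈ 0.698

— Configuration A (φ=+56.9°):
cos H₀ = −tan(+56.9°) tan(+6.700°) = -0.1802, H₀ = 1.7520 rad.
Bracket: H₀ sin φ sin δ + cos φ cos δ sin H₀ = 1.7520×0.83772×0.11667 + 0.54610×0.99317×0.98363 = 0.171235 + 0.533492 = 0.704727.
Q̄ = (S₀/π) × [bracket] = (1361/π) × 0.704727 = 305.30 W/m².
— Configuration B (φ=+12.2°):
cos H₀ = −tan(+12.2°) tan(+6.700°) = -0.0254, H₀ = 1.5962 rad.
Bracket: H₀ sin φ sin δ + cos φ cos δ sin H₀ = 1.5962×0.21132×0.11667 + 0.97742×0.99317×0.99968 = 0.039354 + 0.970434 = 1.009788.
Q̄ = (S₀/π) × [bracket] = (1361/π) × 1.009788 = 437.46 W/m².
Ratio Q̄_A / Q̄_B = 305.30 / 437.46 = 0.6979.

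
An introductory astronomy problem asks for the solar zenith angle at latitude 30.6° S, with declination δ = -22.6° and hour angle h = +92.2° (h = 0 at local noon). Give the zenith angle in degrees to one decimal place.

cos θ_z = sin φ sin δ + cos φ cos δ cos h = 0.195622 + -0.030505 = 0.165117.
θ_z = arccos(0.165117) = 80.5°.

θ_z = 80.5°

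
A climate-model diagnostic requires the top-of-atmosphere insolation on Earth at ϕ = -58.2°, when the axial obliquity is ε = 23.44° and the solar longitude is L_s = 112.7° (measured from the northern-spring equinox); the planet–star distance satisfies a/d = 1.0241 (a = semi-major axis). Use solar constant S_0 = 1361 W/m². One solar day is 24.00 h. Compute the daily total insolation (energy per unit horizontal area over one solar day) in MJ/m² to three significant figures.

Solar declination: sin δ = sin ε · sin L_s = sin 23.44° × sin 112.7° = 0.36698, so δ = +21.529°.
cos h₀ = −tan(-58.2°) tan(+21.529°) = 0.6363, h₀ = 0.8812 rad.
Bracket: h₀ sin ϕ sin δ + cos ϕ cos δ sin h₀ = 0.8812×-0.84989×0.36698 + 0.52696×0.93023×0.77147 = -0.274840 + 0.378170 = 0.103330.
Inverse-square distance factor (a/d)² = 1.0241² = 1.048781.
Q̄ = (S_0/π) × 1.048781 × [bracket] = (1361/π) × 1.048781 × 0.103330 = 46.948 W/m².
Daily total = Q̄ × 24.00 h × 3600 s/h = 46.948 × 24.00 × 3600 / 10⁶ = 4.056 MJ/m².

4.06 MJ/m²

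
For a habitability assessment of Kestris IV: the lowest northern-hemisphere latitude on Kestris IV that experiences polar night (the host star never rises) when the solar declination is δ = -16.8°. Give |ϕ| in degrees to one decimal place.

|ϕ| = 73.2°

Polar night requires cos h₀ = −tan ϕ tan δ ≥ 1, i.e. tan ϕ tan δ ≤ −1.
The boundary is |tan ϕ| · |tan δ| = 1, so |ϕ| = 90° − |δ| = 90° − 16.8° = 73.2° in the northern hemisphere.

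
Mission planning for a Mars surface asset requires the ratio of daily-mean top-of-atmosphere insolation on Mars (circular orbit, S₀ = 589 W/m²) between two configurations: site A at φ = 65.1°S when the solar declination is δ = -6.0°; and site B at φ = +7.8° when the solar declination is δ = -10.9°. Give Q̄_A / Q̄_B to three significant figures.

— Configuration A (φ=-65.1°):
cos H₀ = −tan(-65.1°) tan(-6.000°) = -0.2264, H₀ = 1.7992 rad.
Bracket: H₀ sin φ sin δ + cos φ cos δ sin H₀ = 1.7992×-0.90704×-0.10453 + 0.42104×0.99452×0.97403 = 0.170587 + 0.407858 = 0.578445.
Q̄ = (S₀/π) × [bracket] = (589/π) × 0.578445 = 108.45 W/m².
— Configuration B (φ=+7.8°):
cos H₀ = −tan(+7.8°) tan(-10.900°) = 0.0264, H₀ = 1.5444 rad.
Bracket: H₀ sin φ sin δ + cos φ cos δ sin H₀ = 1.5444×0.13572×-0.18910 + 0.99075×0.98196×0.99965 = -0.039636 + 0.972536 = 0.932900.
Q̄ = (S₀/π) × [bracket] = (589/π) × 0.932900 = 174.90 W/m².
Ratio Q̄_A / Q̄_B = 108.45 / 174.90 = 0.6201.

Q̄_A / Q̄_B ≈ 0.620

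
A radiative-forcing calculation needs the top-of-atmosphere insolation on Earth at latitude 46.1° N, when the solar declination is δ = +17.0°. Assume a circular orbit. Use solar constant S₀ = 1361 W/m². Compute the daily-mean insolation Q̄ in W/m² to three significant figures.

Q̄ ≈ 445 W/m²

cos H₀ = −tan(+46.1°) tan(+17.000°) = -0.3177, H₀ = 1.8941 rad.
Bracket: H₀ sin φ sin δ + cos φ cos δ sin H₀ = 1.8941×0.72055×0.29237 + 0.69340×0.95630×0.94819 = 0.399025 + 0.628743 = 1.027768.
Q̄ = (S₀/π) × [bracket] = (1361/π) × 1.027768 = 445.2 W/m².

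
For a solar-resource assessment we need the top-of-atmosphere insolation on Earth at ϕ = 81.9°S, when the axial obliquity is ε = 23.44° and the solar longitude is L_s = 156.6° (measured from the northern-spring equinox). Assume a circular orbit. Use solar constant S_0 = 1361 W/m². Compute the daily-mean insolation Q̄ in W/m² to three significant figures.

Solar declination: sin δ = sin ε · sin L_s = sin 23.44° × sin 156.6° = 0.15798, so δ = +9.090°.
cos h₀ = −tan(-81.9°) tan(+9.090°) = 1.1241 ≥ 1 ⇒ polar night, h₀ = 0 and Q̄ = 0.

Q̄ ≈ 0.00 W/m²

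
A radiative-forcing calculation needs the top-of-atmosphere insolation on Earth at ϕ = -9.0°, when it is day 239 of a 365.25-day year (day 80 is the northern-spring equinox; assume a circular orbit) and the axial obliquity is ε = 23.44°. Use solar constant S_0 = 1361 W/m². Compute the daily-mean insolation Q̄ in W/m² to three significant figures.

Q̄ ≈ 406 W/m²

Solar longitude: L_s = 360° × (239 − 80)/365.25 = 156.715°.
sin δ = sin 23.44° × sin 156.715° = 0.15725, so δ = +9.047°.
cos h₀ = −tan(-9.0°) tan(+9.047°) = 0.0252, h₀ = 1.5456 rad.
Bracket: h₀ sin ϕ sin δ + cos ϕ cos δ sin h₀ = 1.5456×-0.15643×0.15725 + 0.98769×0.98756×0.99968 = -0.038020 + 0.975091 = 0.937071.
Q̄ = (S_0/π) × [bracket] = (1361/π) × 0.937071 = 406.0 W/m².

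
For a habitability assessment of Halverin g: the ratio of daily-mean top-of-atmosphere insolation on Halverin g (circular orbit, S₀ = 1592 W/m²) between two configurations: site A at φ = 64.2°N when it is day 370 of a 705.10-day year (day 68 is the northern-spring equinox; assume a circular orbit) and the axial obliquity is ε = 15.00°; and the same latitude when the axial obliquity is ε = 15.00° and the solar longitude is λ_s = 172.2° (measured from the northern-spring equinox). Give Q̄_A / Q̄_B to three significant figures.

Q̄_A / Q̄_B ≈ 1.24

— Configuration A (φ=+64.2°):
Solar longitude: λ_s = 360° × (370 − 68)/705.10 = 154.191°.
sin δ = sin 15.00° × sin 154.191° = 0.11268, so δ = +6.470°.
cos H₀ = −tan(+64.2°) tan(+6.470°) = -0.2346, H₀ = 1.8076 rad.
Bracket: H₀ sin φ sin δ + cos φ cos δ sin H₀ = 1.8076×0.90032×0.11268 + 0.43523×0.99363×0.97209 = 0.183378 + 0.420388 = 0.603766.
Q̄ = (S₀/π) × [bracket] = (1592/π) × 0.603766 = 305.96 W/m².
— Configuration B (φ=+64.2°):
Solar declination: sin δ = sin ε · sin λ_s = sin 15.00° × sin 172.2° = 0.03513, so δ = +2.013°.
cos H₀ = −tan(+64.2°) tan(+2.013°) = -0.0727, H₀ = 1.6436 rad.
Bracket: H₀ sin φ sin δ + cos φ cos δ sin H₀ = 1.6436×0.90032×0.03513 + 0.43523×0.99938×0.99735 = 0.051984 + 0.433808 = 0.485792.
Q̄ = (S₀/π) × [bracket] = (1592/π) × 0.485792 = 246.17 W/m².
Ratio Q̄_A / Q̄_B = 305.96 / 246.17 = 1.243.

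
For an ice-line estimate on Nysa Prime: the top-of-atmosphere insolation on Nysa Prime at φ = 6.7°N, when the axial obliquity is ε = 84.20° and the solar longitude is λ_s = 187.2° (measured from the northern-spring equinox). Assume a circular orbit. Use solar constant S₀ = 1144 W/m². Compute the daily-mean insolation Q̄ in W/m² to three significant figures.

Solar declination: sin δ = sin ε · sin λ_s = sin 84.20° × sin 187.2° = -0.12469, so δ = -7.163°.
cos H₀ = −tan(+6.7°) tan(-7.163°) = 0.0148, H₀ = 1.5560 rad.
Bracket: H₀ sin φ sin δ + cos φ cos δ sin H₀ = 1.5560×0.11667×-0.12469 + 0.99317×0.99220×0.99989 = -0.022636 + 0.985315 = 0.962679.
Q̄ = (S₀/π) × [bracket] = (1144/π) × 0.962679 = 350.6 W/m².

Q̄ ≈ 351 W/m²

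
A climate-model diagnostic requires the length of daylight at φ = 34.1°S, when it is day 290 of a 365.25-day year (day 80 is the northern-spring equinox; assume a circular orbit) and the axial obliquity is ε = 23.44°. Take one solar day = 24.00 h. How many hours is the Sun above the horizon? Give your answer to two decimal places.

12.95 h

Solar longitude: λ_s = 360° × (290 − 80)/365.25 = 206.982°.
sin δ = sin 23.44° × sin 206.982° = -0.18048, so δ = -10.398°.
cos H₀ = −tan φ · tan δ = −tan(-34.1°) × tan(-10.398°) = -0.1242, so H₀ = 1.6954 rad = 97.14°.
Daylight = 2H₀/(2π) × 24.00 h = (1.6954/π) × 24.00 = 12.95 h.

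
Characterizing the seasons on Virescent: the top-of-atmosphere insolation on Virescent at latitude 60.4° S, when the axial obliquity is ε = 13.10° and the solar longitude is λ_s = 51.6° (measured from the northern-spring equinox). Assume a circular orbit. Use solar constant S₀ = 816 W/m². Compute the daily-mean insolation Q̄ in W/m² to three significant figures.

Q̄ ≈ 69.7 W/m²

Solar declination: sin δ = sin ε · sin λ_s = sin 13.10° × sin 51.6° = 0.17763, so δ = +10.231°.
cos H₀ = −tan(-60.4°) tan(+10.231°) = 0.3177, H₀ = 1.2475 rad.
Bracket: H₀ sin φ sin δ + cos φ cos δ sin H₀ = 1.2475×-0.86949×0.17763 + 0.49394×0.98410×0.94818 = -0.192673 + 0.460897 = 0.268224.
Q̄ = (S₀/π) × [bracket] = (816/π) × 0.268224 = 69.67 W/m².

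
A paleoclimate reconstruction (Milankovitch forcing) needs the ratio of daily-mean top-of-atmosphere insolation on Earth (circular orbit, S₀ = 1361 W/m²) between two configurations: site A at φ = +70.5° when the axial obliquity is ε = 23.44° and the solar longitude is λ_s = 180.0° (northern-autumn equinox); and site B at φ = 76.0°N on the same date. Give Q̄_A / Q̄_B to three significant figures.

Q̄_A / Q̄_B ≈ 1.38

— Configuration A (φ=+70.5°):
Solar declination: sin δ = sin ε · sin λ_s = sin 23.44° × sin 180.0° = 0.00000, so δ = +0.000°.
cos H₀ = −tan(+70.5°) tan(+0.000°) = -0.0000, H₀ = 1.5708 rad.
Bracket: H₀ sin φ sin δ + cos φ cos δ sin H₀ = 1.5708×0.94264×0.00000 + 0.33381×1.00000×1.00000 = 0.000000 + 0.333810 = 0.333810.
Q̄ = (S₀/π) × [bracket] = (1361/π) × 0.333810 = 144.61 W/m².
— Configuration B (φ=+76.0°):
cos H₀ = −tan(+76.0°) tan(+0.000°) = -0.0000, H₀ = 1.5708 rad.
Bracket: H₀ sin φ sin δ + cos φ cos δ sin H₀ = 1.5708×0.97030×0.00000 + 0.24192×1.00000×1.00000 = 0.000000 + 0.241920 = 0.241920.
Q̄ = (S₀/π) × [bracket] = (1361/π) × 0.241920 = 104.80 W/m².
Ratio Q̄_A / Q̄_B = 144.61 / 104.80 = 1.380.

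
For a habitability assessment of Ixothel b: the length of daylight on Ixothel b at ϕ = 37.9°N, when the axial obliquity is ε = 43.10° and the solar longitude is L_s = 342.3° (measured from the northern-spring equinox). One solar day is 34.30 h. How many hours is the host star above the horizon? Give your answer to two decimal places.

Solar declination: sin δ = sin ε · sin L_s = sin 43.10° × sin 342.3° = -0.20774, so δ = -11.990°.
cos h₀ = −tan ϕ · tan δ = −tan(+37.9°) × tan(-11.990°) = 0.1653, so h₀ = 1.4047 rad = 80.48°.
Daylight = 2h₀/(2π) × 34.30 h = (1.4047/π) × 34.30 = 15.34 h.

15.34 h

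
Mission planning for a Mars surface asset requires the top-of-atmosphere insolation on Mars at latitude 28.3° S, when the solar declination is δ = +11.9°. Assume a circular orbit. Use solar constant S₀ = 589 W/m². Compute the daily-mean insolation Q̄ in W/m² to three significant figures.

cos H₀ = −tan(-28.3°) tan(+11.900°) = 0.1135, H₀ = 1.4571 rad.
Bracket: H₀ sin φ sin δ + cos φ cos δ sin H₀ = 1.4571×-0.47409×0.20620 + 0.88048×0.97851×0.99354 = -0.142442 + 0.855993 = 0.713551.
Q̄ = (S₀/π) × [bracket] = (589/π) × 0.713551 = 133.8 W/m².

Q̄ ≈ 134 W/m²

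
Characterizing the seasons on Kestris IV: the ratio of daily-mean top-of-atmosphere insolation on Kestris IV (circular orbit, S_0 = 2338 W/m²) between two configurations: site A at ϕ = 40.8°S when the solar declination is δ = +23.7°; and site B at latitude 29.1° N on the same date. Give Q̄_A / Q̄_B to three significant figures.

Q̄_A / Q̄_B ≈ 0.293

— Configuration A (ϕ=-40.8°):
cos h₀ = −tan(-40.8°) tan(+23.700°) = 0.3789, h₀ = 1.1822 rad.
Bracket: h₀ sin ϕ sin δ + cos ϕ cos δ sin h₀ = 1.1822×-0.65342×0.40195 + 0.75700×0.91566×0.92543 = -0.310496 + 0.641466 = 0.330970.
Q̄ = (S_0/π) × [bracket] = (2338/π) × 0.330970 = 246.31 W/m².
— Configuration B (ϕ=+29.1°):
cos h₀ = −tan(+29.1°) tan(+23.700°) = -0.2443, h₀ = 1.8176 rad.
Bracket: h₀ sin ϕ sin δ + cos ϕ cos δ sin h₀ = 1.8176×0.48634×0.40195 + 0.87377×0.91566×0.96969 = 0.355312 + 0.775826 = 1.131138.
Q̄ = (S_0/π) × [bracket] = (2338/π) × 1.131138 = 841.80 W/m².
Ratio Q̄_A / Q̄_B = 246.31 / 841.80 = 0.2926.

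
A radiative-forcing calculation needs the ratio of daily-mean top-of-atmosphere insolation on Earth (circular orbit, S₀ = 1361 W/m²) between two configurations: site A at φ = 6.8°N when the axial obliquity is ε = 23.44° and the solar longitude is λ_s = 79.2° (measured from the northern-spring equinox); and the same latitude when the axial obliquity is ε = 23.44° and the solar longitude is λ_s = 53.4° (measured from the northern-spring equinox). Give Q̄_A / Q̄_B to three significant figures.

— Configuration A (φ=+6.8°):
Solar declination: sin δ = sin ε · sin λ_s = sin 23.44° × sin 79.2° = 0.39074, so δ = +23.001°.
cos H₀ = −tan(+6.8°) tan(+23.001°) = -0.0506, H₀ = 1.6214 rad.
Bracket: H₀ sin φ sin δ + cos φ cos δ sin H₀ = 1.6214×0.11840×0.39074 + 0.99297×0.92050×0.99872 = 0.075012 + 0.912859 = 0.987871.
Q̄ = (S₀/π) × [bracket] = (1361/π) × 0.987871 = 427.97 W/m².
— Configuration B (φ=+6.8°):
Solar declination: sin δ = sin ε · sin λ_s = sin 23.44° × sin 53.4° = 0.31935, so δ = +18.624°.
cos H₀ = −tan(+6.8°) tan(+18.624°) = -0.0402, H₀ = 1.6110 rad.
Bracket: H₀ sin φ sin δ + cos φ cos δ sin H₀ = 1.6110×0.11840×0.31935 + 0.99297×0.94764×0.99919 = 0.060914 + 0.940216 = 1.001130.
Q̄ = (S₀/π) × [bracket] = (1361/π) × 1.001130 = 433.71 W/m².
Ratio Q̄_A / Q̄_B = 427.97 / 433.71 = 0.9868.

Q̄_A / Q̄_B ≈ 0.987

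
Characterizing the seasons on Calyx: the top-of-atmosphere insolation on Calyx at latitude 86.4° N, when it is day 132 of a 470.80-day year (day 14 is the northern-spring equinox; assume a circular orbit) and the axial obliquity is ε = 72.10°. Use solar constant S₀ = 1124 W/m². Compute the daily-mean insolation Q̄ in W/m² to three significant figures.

Q̄ ≈ 1.07e+03 W/m²

Solar longitude: λ_s = 360° × (132 − 14)/470.80 = 90.229°.
sin δ = sin 72.10° × sin 90.229° = 0.95159, so δ = +72.099°.
cos H₀ = −tan(+86.4°) tan(+72.099°) = -49.2063 ≤ −1 ⇒ polar day, H₀ = π.
Bracket: H₀ sin φ sin δ + cos φ cos δ sin H₀ = 3.1416×0.99803×0.95159 + 0.06279×0.30738×0.00000 = 2.983626 + 0.000000 = 2.983626.
Q̄ = (S₀/π) × [bracket] = (1124/π) × 2.983626 = 1067 W/m².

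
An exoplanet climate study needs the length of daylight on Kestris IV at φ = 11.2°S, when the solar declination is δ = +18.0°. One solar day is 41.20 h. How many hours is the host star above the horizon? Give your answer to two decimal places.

cos H₀ = −tan φ · tan δ = −tan(-11.2°) × tan(+18.000°) = 0.0643, so H₀ = 1.5064 rad = 86.31°.
Daylight = 2H₀/(2π) × 41.20 h = (1.5064/π) × 41.20 = 19.76 h.

19.76 h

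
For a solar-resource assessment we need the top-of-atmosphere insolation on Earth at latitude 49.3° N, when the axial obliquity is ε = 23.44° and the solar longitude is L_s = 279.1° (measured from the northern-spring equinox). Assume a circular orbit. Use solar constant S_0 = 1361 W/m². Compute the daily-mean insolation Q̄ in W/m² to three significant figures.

Q̄ ≈ 89.9 W/m²

Solar declination: sin δ = sin ε · sin L_s = sin 23.44° × sin 279.1° = -0.39278, so δ = -23.128°.
cos h₀ = −tan(+49.3°) tan(-23.128°) = 0.4966, h₀ = 1.0512 rad.
Bracket: h₀ sin ϕ sin δ + cos ϕ cos δ sin h₀ = 1.0512×0.75813×-0.39278 + 0.65210×0.91963×0.86800 = -0.313025 + 0.520532 = 0.207507.
Q̄ = (S_0/π) × [bracket] = (1361/π) × 0.207507 = 89.90 W/m².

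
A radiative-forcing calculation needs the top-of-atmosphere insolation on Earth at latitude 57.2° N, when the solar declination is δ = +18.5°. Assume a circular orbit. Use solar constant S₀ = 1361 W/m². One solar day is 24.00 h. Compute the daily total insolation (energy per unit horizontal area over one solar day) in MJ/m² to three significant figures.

cos H₀ = −tan(+57.2°) tan(+18.500°) = -0.5192, H₀ = 2.1167 rad.
Bracket: H₀ sin φ sin δ + cos φ cos δ sin H₀ = 2.1167×0.84057×0.31730 + 0.54171×0.94832×0.85466 = 0.564551 + 0.439051 = 1.003602.
Q̄ = (S₀/π) × [bracket] = (1361/π) × 1.003602 = 434.78 W/m².
Daily total = Q̄ × 24.00 h × 3600 s/h = 434.78 × 24.00 × 3600 / 10⁶ = 37.56 MJ/m².

37.6 MJ/m²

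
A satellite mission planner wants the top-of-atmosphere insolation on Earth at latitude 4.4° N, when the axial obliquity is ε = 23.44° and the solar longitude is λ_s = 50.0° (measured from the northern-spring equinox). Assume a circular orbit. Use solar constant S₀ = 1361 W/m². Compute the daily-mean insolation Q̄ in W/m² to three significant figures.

Solar declination: sin δ = sin ε · sin λ_s = sin 23.44° × sin 50.0° = 0.30472, so δ = +17.742°.
cos H₀ = −tan(+4.4°) tan(+17.742°) = -0.0246, H₀ = 1.5954 rad.
Bracket: H₀ sin φ sin δ + cos φ cos δ sin H₀ = 1.5954×0.07672×0.30472 + 0.99705×0.95244×0.99970 = 0.037297 + 0.949345 = 0.986642.
Q̄ = (S₀/π) × [bracket] = (1361/π) × 0.986642 = 427.4 W/m².

Q̄ ≈ 427 W/m²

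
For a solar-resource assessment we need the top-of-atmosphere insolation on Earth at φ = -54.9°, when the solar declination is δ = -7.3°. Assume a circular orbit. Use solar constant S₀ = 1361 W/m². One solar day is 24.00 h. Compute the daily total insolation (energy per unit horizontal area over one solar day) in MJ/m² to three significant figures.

27.8 MJ/m²

cos H₀ = −tan(-54.9°) tan(-7.300°) = -0.1823, H₀ = 1.7541 rad.
Bracket: H₀ sin φ sin δ + cos φ cos δ sin H₀ = 1.7541×-0.81815×-0.12706 + 0.57501×0.99189×0.98325 = 0.182346 + 0.560793 = 0.743139.
Q̄ = (S₀/π) × [bracket] = (1361/π) × 0.743139 = 321.94 W/m².
Daily total = Q̄ × 24.00 h × 3600 s/h = 321.94 × 24.00 × 3600 / 10⁶ = 27.82 MJ/m².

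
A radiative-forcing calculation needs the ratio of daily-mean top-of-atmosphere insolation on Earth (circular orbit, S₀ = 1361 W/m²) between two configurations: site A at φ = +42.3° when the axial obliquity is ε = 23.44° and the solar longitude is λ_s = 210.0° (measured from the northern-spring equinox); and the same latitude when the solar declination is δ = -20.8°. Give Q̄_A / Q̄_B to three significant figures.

Q̄_A / Q̄_B ≈ 1.47

— Configuration A (φ=+42.3°):
Solar declination: sin δ = sin ε · sin λ_s = sin 23.44° × sin 210.0° = -0.19889, so δ = -11.472°.
cos H₀ = −tan(+42.3°) tan(-11.472°) = 0.1847, H₀ = 1.3851 rad.
Bracket: H₀ sin φ sin δ + cos φ cos δ sin H₀ = 1.3851×0.67301×-0.19889 + 0.73963×0.98002×0.98280 = -0.185403 + 0.712385 = 0.526982.
Q̄ = (S₀/π) × [bracket] = (1361/π) × 0.526982 = 228.30 W/m².
— Configuration B (φ=+42.3°):
cos H₀ = −tan(+42.3°) tan(-20.800°) = 0.3456, H₀ = 1.2179 rad.
Bracket: H₀ sin φ sin δ + cos φ cos δ sin H₀ = 1.2179×0.67301×-0.35511 + 0.73963×0.93483×0.93836 = -0.291069 + 0.648809 = 0.357740.
Q̄ = (S₀/π) × [bracket] = (1361/π) × 0.357740 = 154.98 W/m².
Ratio Q̄_A / Q̄_B = 228.30 / 154.98 = 1.473.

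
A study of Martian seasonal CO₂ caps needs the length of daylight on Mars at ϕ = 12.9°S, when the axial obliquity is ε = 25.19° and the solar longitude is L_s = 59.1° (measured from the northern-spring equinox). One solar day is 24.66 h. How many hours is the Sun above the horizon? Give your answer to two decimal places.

Solar declination: sin δ = sin ε · sin L_s = sin 25.19° × sin 59.1° = 0.36521, so δ = +21.421°.
cos h₀ = −tan ϕ · tan δ = −tan(-12.9°) × tan(+21.421°) = 0.0899, so h₀ = 1.4808 rad = 84.84°.
Daylight = 2h₀/(2π) × 24.66 h = (1.4808/π) × 24.66 = 11.62 h.

11.62 h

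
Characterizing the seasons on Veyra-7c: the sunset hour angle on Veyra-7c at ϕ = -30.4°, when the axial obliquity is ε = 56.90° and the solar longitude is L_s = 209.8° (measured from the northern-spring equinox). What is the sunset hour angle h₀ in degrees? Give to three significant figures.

Solar declination: sin δ = sin ε · sin L_s = sin 56.90° × sin 209.8° = -0.41632, so δ = -24.603°.
cos h₀ = −tan ϕ · tan δ = −tan(-30.4°) × tan(-24.603°) = -0.2686, so h₀ = 1.8428 rad = 105.58°.

h₀ = 106°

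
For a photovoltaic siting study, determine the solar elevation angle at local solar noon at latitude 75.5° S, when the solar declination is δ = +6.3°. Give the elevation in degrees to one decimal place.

At local noon the hour angle is zero, so the zenith angle equals |ϕ − δ| = |-75.5° − (+6.300°)| = 81.800°.
Elevation = 90° − 81.800° = 8.2°.

8.2°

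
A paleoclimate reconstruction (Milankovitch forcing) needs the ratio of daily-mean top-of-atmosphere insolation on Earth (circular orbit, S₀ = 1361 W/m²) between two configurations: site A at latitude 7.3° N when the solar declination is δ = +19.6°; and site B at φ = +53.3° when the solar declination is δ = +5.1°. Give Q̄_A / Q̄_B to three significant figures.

Q̄_A / Q̄_B ≈ 1.41

— Configuration A (φ=+7.3°):
cos H₀ = −tan(+7.3°) tan(+19.600°) = -0.0456, H₀ = 1.6164 rad.
Bracket: H₀ sin φ sin δ + cos φ cos δ sin H₀ = 1.6164×0.12706×0.33545 + 0.99189×0.94206×0.99896 = 0.068895 + 0.933448 = 1.002343.
Q̄ = (S₀/π) × [bracket] = (1361/π) × 1.002343 = 434.23 W/m².
— Configuration B (φ=+53.3°):
cos H₀ = −tan(+53.3°) tan(+5.100°) = -0.1197, H₀ = 1.6908 rad.
Bracket: H₀ sin φ sin δ + cos φ cos δ sin H₀ = 1.6908×0.80178×0.08889 + 0.59763×0.99604×0.99281 = 0.120504 + 0.590983 = 0.711487.
Q̄ = (S₀/π) × [bracket] = (1361/π) × 0.711487 = 308.23 W/m².
Ratio Q̄_A / Q̄_B = 434.23 / 308.23 = 1.409.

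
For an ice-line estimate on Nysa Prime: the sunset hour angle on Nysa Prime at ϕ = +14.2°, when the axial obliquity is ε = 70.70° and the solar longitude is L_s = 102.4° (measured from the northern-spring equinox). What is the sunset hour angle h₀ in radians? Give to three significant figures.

Solar declination: sin δ = sin ε · sin L_s = sin 70.70° × sin 102.4° = 0.92178, so δ = +67.188°.
cos h₀ = −tan ϕ · tan δ = −tan(+14.2°) × tan(+67.188°) = -0.6016, so h₀ = 2.2163 rad = 126.99°.

h₀ = 2.22 rad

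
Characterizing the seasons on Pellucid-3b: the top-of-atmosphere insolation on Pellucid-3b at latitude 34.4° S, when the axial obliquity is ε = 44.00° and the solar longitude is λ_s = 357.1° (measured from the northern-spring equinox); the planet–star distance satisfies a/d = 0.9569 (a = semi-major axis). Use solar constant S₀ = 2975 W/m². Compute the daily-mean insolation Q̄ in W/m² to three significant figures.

Solar declination: sin δ = sin ε · sin λ_s = sin 44.00° × sin 357.1° = -0.03514, so δ = -2.014°.
cos H₀ = −tan(-34.4°) tan(-2.014°) = -0.0241, H₀ = 1.5949 rad.
Bracket: H₀ sin φ sin δ + cos φ cos δ sin H₀ = 1.5949×-0.56497×-0.03514 + 0.82511×0.99938×0.99971 = 0.031664 + 0.824359 = 0.856023.
Inverse-square distance factor (a/d)² = 0.9569² = 0.915658.
Q̄ = (S₀/π) × 0.915658 × [bracket] = (2975/π) × 0.915658 × 0.856023 = 742.3 W/m².

Q̄ ≈ 742 W/m²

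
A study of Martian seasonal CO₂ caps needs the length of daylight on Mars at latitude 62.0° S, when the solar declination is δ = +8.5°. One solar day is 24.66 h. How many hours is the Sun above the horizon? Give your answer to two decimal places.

10.09 h

cos H₀ = −tan φ · tan δ = −tan(-62.0°) × tan(+8.500°) = 0.2811, so H₀ = 1.2859 rad = 73.68°.
Daylight = 2H₀/(2π) × 24.66 h = (1.2859/π) × 24.66 = 10.09 h.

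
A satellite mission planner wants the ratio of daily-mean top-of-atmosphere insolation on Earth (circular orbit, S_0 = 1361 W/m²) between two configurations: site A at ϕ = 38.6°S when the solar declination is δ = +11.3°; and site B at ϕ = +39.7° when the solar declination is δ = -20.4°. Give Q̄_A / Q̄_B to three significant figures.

Q̄_A / Q̄_B ≈ 1.44

— Configuration A (ϕ=-38.6°):
cos h₀ = −tan(-38.6°) tan(+11.300°) = 0.1595, h₀ = 1.4106 rad.
Bracket: h₀ sin ϕ sin δ + cos ϕ cos δ sin h₀ = 1.4106×-0.62388×0.19595 + 0.78152×0.98061×0.98720 = -0.172445 + 0.756557 = 0.584112.
Q̄ = (S_0/π) × [bracket] = (1361/π) × 0.584112 = 253.05 W/m².
— Configuration B (ϕ=+39.7°):
cos h₀ = −tan(+39.7°) tan(-20.400°) = 0.3088, h₀ = 1.2569 rad.
Bracket: h₀ sin ϕ sin δ + cos ϕ cos δ sin h₀ = 1.2569×0.63877×-0.34857 + 0.76940×0.93728×0.95114 = -0.279856 + 0.685908 = 0.406052.
Q̄ = (S_0/π) × [bracket] = (1361/π) × 0.406052 = 175.91 W/m².
Ratio Q̄_A / Q̄_B = 253.05 / 175.91 = 1.439.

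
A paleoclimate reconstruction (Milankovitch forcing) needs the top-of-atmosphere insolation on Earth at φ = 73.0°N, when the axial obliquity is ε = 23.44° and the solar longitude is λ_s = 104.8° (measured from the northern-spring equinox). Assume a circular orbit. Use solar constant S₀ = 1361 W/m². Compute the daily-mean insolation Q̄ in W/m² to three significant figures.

Solar declination: sin δ = sin ε · sin λ_s = sin 23.44° × sin 104.8° = 0.38459, so δ = +22.618°.
cos H₀ = −tan(+73.0°) tan(+22.618°) = -1.3628 ≤ −1 ⇒ polar day, H₀ = π.
Bracket: H₀ sin φ sin δ + cos φ cos δ sin H₀ = 3.1416×0.95630×0.38459 + 0.29237×0.92309×0.00000 = 1.155428 + 0.000000 = 1.155428.
Q̄ = (S₀/π) × [bracket] = (1361/π) × 1.155428 = 500.6 W/m².

Q̄ ≈ 501 W/m²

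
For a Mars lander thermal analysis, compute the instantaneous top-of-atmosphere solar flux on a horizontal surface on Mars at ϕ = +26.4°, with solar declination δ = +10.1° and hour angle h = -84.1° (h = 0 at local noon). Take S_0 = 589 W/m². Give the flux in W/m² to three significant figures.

99.3 W/m²

cos θ_z = sin ϕ sin δ + cos ϕ cos δ cos h = 0.077974 + 0.090646 = 0.168620.
Flux = S_0 · cos θ_z = 589 × 0.168620 = 99.32 W/m².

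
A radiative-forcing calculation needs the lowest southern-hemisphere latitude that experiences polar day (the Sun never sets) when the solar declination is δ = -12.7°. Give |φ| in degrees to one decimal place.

Polar day requires cos H₀ = −tan φ tan δ ≤ −1, i.e. tan φ tan δ ≥ 1.
The boundary is |tan φ| · |tan δ| = 1, so |φ| = 90° − |δ| = 90° − 12.7° = 77.3° in the southern hemisphere.

|φ| = 77.3°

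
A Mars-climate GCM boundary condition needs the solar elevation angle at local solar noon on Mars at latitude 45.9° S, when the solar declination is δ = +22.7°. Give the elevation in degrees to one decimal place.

At local noon the hour angle is zero, so the zenith angle equals |φ − δ| = |-45.9° − (+22.700°)| = 68.600°.
Elevation = 90° − 68.600° = 21.4°.

21.4°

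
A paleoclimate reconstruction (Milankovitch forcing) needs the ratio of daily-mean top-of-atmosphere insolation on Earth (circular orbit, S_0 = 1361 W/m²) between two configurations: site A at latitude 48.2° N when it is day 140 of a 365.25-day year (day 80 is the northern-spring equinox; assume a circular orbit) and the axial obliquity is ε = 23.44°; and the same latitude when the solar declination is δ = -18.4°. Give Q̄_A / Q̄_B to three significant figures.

Q̄_A / Q̄_B ≈ 3.51

— Configuration A (ϕ=+48.2°):
Solar longitude: L_s = 360° × (140 − 80)/365.25 = 59.138°.
sin δ = sin 23.44° × sin 59.138° = 0.34146, so δ = +19.966°.
cos h₀ = −tan(+48.2°) tan(+19.966°) = -0.4063, h₀ = 1.9892 rad.
Bracket: h₀ sin ϕ sin δ + cos ϕ cos δ sin h₀ = 1.9892×0.74548×0.34146 + 0.66653×0.93990×0.91373 = 0.506354 + 0.572426 = 1.078780.
Q̄ = (S_0/π) × [bracket] = (1361/π) × 1.078780 = 467.35 W/m².
— Configuration B (ϕ=+48.2°):
cos h₀ = −tan(+48.2°) tan(-18.400°) = 0.3721, h₀ = 1.1896 rad.
Bracket: h₀ sin ϕ sin δ + cos ϕ cos δ sin h₀ = 1.1896×0.74548×-0.31565 + 0.66653×0.94888×0.92821 = -0.279926 + 0.587053 = 0.307127.
Q̄ = (S_0/π) × [bracket] = (1361/π) × 0.307127 = 133.05 W/m².
Ratio Q̄_A / Q̄_B = 467.35 / 133.05 = 3.513.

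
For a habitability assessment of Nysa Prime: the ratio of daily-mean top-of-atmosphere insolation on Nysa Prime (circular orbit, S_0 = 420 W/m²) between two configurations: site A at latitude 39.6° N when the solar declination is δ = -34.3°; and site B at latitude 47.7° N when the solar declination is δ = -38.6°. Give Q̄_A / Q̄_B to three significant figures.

Q̄_A / Q̄_B ≈ 8.24

— Configuration A (ϕ=+39.6°):
cos h₀ = −tan(+39.6°) tan(-34.300°) = 0.5643, h₀ = 0.9712 rad.
Bracket: h₀ sin ϕ sin δ + cos ϕ cos δ sin h₀ = 0.9712×0.63742×-0.56353 + 0.77051×0.82610×0.82555 = -0.348860 + 0.525478 = 0.176618.
Q̄ = (S_0/π) × [bracket] = (420/π) × 0.176618 = 23.612 W/m².
— Configuration B (ϕ=+47.7°):
cos h₀ = −tan(+47.7°) tan(-38.600°) = 0.8773, h₀ = 0.5006 rad.
Bracket: h₀ sin ϕ sin δ + cos ϕ cos δ sin h₀ = 0.5006×0.73963×-0.62388 + 0.67301×0.78152×0.47993 = -0.230997 + 0.252429 = 0.021432.
Q̄ = (S_0/π) × [bracket] = (420/π) × 0.021432 = 2.8652 W/m².
Ratio Q̄_A / Q̄_B = 23.612 / 2.8652 = 8.241.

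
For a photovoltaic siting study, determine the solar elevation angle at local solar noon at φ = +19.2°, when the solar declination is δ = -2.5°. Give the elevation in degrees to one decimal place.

At local noon the hour angle is zero, so the zenith angle equals |φ − δ| = |+19.2° − (-2.500°)| = 21.700°.
Elevation = 90° − 21.700° = 68.3°.

68.3°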